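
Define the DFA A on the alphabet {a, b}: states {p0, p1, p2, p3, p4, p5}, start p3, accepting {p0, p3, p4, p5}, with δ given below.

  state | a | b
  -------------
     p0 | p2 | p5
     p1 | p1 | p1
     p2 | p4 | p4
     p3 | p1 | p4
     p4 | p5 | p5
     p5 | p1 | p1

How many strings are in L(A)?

The useful subgraph on states {p3, p4, p5} is acyclic, so L(A) is finite; the longest accepting path visits 3 useful states, giving maximum string length 2.
Counting accepting paths from p3 by length: 1 of length 0, 1 of length 1, 2 of length 2. Total 4.

4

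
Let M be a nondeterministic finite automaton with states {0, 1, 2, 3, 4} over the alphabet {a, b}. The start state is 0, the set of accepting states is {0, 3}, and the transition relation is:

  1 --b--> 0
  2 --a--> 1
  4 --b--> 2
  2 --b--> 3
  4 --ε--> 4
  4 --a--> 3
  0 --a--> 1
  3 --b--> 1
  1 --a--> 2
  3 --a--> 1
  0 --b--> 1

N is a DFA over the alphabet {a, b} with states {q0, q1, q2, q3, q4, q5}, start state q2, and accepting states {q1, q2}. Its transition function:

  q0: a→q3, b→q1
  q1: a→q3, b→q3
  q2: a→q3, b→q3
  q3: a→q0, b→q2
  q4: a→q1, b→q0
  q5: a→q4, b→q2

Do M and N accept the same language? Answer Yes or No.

Exploring the product automaton M × N from the start pair (0, q2), following both machines on each input symbol, reaches 4 state pairs: (0, q2), (1, q3), (2, q0), (3, q1).
M accepts in {0, 3} and N accepts in {q1, q2}. In every reachable pair the two components are either both accepting — (0, q2), (3, q1) — or both non-accepting, so no string is accepted by exactly one of the machines: L(M) \ L(N) and L(N) \ L(M) are both empty.
Hence every string is accepted by M iff it is accepted by N, and the two languages coincide.

Yes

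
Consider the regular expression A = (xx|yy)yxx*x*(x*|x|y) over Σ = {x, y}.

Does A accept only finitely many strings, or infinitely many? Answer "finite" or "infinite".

infinite

The expression contains a Kleene star applied to a subexpression that matches at least one nonempty string, so it matches strings of unbounded length.
Hence L(A) is infinite.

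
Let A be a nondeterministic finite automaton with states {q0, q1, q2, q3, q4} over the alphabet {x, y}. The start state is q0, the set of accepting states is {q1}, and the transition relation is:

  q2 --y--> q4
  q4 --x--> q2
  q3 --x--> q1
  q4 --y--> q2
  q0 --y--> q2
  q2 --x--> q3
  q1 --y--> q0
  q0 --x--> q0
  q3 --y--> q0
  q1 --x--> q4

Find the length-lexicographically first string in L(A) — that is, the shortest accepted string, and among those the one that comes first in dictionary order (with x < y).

A breadth-first search from q0 reaches an accepting state first via the path q0 → q2 → q3 → q1 on input yxx.
No string of length < 3 is accepted (BFS exhausts all shorter strings without reaching an accepting state), and yxx is the lexicographically least accepting string of length 3.

yxx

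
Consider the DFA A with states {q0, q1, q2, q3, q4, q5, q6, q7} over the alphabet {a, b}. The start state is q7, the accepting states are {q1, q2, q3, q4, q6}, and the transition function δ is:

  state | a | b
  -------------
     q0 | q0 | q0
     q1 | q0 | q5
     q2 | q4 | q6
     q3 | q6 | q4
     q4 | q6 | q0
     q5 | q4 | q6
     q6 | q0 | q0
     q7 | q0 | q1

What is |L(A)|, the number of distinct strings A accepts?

The useful subgraph on states {q1, q4, q5, q6, q7} is acyclic, so L(A) is finite; the longest accepting path visits 5 useful states, giving maximum string length 4.
Counting accepting paths from q7 by length: 1 of length 1, 2 of length 3, 1 of length 4. Total 4.

4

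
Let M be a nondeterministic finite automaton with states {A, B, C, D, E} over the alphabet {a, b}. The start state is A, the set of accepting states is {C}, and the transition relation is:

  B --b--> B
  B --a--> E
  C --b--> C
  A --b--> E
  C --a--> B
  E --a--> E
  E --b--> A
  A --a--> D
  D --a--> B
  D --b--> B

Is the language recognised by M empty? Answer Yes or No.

The states reachable from the start state are {A, B, D, E}.
None of the accepting states {C} is reachable, so no string is accepted and L(M) = ∅.

Yes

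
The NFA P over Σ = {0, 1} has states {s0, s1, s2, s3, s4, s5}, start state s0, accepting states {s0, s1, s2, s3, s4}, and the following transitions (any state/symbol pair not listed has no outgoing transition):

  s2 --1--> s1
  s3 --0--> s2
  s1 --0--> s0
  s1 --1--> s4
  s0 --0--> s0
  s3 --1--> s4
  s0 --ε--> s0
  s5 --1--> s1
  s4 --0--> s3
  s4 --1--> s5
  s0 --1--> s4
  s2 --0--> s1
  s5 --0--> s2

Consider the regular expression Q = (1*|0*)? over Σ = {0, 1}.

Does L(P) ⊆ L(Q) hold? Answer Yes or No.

No

The string 01 is in L(P) but not in L(Q).
So L(P) ⊄ L(Q).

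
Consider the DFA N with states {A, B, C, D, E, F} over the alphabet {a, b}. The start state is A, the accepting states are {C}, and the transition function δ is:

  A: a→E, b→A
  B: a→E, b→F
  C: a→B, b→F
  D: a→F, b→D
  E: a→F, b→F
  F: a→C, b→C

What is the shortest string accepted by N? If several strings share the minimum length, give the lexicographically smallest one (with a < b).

A breadth-first search from A reaches an accepting state first via the path A → E → F → C on input aaa.
No string of length < 3 is accepted (BFS exhausts all shorter strings without reaching an accepting state), and aaa is the lexicographically least accepting string of length 3.

aaa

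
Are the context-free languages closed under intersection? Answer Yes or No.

{aⁿbⁿcᵐ : m,n≥0} and {aᵐbⁿcⁿ : m,n≥0} are both context-free, but their intersection {aⁿbⁿcⁿ : n≥0} is not (pumping lemma).

No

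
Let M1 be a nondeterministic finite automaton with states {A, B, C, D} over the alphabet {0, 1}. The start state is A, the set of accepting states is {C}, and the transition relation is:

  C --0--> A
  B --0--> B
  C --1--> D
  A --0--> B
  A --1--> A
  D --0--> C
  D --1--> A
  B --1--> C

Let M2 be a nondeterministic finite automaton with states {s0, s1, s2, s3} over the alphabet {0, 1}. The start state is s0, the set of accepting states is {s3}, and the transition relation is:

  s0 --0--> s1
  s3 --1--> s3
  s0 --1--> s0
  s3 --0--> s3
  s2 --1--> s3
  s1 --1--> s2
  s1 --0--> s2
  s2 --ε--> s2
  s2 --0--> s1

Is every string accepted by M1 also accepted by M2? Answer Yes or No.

The string 01 is in L(M1) but not in L(M2).
So L(M1) ⊄ L(M2).

No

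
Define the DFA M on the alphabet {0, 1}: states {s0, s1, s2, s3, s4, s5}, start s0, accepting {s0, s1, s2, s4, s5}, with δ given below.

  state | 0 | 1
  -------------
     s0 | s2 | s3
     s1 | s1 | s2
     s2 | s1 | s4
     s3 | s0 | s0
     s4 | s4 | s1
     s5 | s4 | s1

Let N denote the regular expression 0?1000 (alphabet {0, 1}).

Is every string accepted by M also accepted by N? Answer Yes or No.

The empty string ε is in L(M) but not in L(N).
So L(M) ⊄ L(N).

No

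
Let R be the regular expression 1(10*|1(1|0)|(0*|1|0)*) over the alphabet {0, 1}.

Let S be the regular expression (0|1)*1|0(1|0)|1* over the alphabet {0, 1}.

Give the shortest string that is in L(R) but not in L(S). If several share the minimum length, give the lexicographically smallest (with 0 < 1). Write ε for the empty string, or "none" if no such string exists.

The string 10 is accepted by R but not by S.
No shorter string lies in the difference, and 10 is the lexicographically first length-2 string in L(R) \ L(S).

10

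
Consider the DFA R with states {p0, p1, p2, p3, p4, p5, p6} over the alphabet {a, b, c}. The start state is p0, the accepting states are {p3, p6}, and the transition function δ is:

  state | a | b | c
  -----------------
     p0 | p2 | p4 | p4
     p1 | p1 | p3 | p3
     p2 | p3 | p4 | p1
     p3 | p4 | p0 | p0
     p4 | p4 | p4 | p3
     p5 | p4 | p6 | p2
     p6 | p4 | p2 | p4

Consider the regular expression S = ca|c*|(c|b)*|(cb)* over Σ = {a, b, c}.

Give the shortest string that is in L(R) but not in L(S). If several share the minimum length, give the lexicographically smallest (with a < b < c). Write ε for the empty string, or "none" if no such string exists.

The string aa is accepted by R but not by S.
No shorter string lies in the difference, and aa is the lexicographically first length-2 string in L(R) \ L(S).

aa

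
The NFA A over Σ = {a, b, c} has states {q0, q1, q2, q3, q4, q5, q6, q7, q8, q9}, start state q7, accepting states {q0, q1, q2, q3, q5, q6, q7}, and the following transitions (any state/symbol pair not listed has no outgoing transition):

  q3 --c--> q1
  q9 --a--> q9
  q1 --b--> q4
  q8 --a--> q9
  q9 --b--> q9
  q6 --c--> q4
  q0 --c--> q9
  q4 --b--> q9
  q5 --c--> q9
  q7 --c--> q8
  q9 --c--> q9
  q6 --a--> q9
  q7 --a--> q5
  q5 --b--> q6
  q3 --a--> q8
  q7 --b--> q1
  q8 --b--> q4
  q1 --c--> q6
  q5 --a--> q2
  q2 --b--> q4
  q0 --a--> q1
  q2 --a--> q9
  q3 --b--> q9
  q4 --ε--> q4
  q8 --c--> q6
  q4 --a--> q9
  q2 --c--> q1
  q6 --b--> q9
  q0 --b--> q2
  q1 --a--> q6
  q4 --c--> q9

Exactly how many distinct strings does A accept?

The useful subgraph on states {q1, q2, q5, q6, q7, q8} is acyclic, so L(A) is finite; the longest accepting path visits 5 useful states, giving maximum string length 4.
Counting accepting paths from q7 by length: 1 of length 0, 2 of length 1, 5 of length 2, 1 of length 3, 2 of length 4. Total 11.

11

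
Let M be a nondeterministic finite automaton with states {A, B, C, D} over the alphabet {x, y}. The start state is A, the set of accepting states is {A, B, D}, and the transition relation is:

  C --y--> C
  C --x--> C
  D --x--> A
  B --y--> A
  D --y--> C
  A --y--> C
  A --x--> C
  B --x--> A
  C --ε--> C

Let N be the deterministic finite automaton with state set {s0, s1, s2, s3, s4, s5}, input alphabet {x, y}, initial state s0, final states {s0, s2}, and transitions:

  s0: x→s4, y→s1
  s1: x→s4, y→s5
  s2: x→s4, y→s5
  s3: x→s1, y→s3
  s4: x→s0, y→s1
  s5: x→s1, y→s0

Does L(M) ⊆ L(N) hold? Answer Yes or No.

Exploring the product automaton M × N from the start pair (A, s0), following both machines on each input symbol, reaches 5 state pairs: (A, s0), (C, s4), (C, s1), (C, s0), (C, s5).
M accepts in {A, B, D} and N accepts in {s0, s2}. The reachable pairs whose M-component is accepting are (A, s0); in each of them the N-component is accepting too, so the product for L(M) \ L(N) (M-component accepting, N-component rejecting) has no reachable accepting pair and the difference is empty.
Hence every string in L(M) is also in L(N).

Yes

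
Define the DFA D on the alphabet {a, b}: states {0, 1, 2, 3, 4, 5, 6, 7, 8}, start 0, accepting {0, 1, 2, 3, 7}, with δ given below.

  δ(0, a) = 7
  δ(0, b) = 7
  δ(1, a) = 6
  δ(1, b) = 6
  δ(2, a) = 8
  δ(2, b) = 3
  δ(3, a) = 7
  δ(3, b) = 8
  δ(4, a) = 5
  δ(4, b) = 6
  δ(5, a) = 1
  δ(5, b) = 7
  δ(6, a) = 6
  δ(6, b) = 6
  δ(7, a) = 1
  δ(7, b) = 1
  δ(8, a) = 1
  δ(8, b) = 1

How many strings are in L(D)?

The useful subgraph on states {0, 1, 7} is acyclic, so L(D) is finite; the longest accepting path visits 3 useful states, giving maximum string length 2.
Counting accepting paths from 0 by length: 1 of length 0, 2 of length 1, 4 of length 2. Total 7.

7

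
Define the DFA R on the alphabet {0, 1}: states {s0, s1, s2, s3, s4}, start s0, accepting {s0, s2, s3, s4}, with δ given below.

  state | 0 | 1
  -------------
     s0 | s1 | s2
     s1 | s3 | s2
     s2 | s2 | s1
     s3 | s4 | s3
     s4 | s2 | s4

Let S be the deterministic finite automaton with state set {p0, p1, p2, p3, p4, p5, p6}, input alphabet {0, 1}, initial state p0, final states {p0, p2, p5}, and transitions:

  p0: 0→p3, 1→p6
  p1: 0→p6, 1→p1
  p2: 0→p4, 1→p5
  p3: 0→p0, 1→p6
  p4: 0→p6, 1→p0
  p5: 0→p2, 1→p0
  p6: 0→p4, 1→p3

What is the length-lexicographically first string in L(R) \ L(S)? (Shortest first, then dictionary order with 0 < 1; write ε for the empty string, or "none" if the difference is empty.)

1

The string 1 is accepted by R but not by S.
No shorter string lies in the difference, and 1 is the lexicographically first length-1 string in L(R) \ L(S).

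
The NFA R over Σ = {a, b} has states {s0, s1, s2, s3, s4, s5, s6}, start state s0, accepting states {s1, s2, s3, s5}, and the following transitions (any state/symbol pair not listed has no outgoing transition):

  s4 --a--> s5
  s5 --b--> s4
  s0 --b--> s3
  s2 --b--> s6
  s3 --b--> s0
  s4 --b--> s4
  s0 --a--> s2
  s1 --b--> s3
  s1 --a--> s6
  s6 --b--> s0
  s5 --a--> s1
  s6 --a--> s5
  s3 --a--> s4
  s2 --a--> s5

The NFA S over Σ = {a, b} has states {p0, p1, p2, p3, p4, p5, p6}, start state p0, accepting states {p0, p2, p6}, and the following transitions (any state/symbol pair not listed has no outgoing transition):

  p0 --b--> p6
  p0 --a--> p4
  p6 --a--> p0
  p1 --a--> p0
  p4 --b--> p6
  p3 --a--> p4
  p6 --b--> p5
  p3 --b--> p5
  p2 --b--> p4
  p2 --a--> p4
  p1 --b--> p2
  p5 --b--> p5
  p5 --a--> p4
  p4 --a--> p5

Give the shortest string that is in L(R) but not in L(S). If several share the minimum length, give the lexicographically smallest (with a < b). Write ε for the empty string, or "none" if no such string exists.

a

The string a is accepted by R but not by S.
No shorter string lies in the difference, and a is the lexicographically first length-1 string in L(R) \ L(S).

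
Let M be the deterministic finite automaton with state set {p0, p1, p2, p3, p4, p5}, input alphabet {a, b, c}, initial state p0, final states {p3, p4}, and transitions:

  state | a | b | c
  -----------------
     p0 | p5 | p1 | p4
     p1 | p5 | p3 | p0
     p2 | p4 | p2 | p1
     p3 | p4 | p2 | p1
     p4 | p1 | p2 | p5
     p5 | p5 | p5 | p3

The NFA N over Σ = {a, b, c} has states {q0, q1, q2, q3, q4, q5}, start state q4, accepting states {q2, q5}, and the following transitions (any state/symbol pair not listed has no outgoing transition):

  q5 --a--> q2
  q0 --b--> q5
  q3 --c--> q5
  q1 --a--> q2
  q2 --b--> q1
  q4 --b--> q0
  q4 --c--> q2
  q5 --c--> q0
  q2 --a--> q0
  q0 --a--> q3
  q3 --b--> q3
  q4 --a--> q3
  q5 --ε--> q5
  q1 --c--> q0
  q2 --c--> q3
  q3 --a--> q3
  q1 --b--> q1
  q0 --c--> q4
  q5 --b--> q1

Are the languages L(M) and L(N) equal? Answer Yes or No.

Yes

Exploring the product automaton M × N from the start pair (p0, q4), following both machines on each input symbol, reaches 6 state pairs: (p0, q4), (p5, q3), (p1, q0), (p4, q2), (p3, q5), (p2, q1).
M accepts in {p3, p4} and N accepts in {q2, q5}. In every reachable pair the two components are either both accepting — (p4, q2), (p3, q5) — or both non-accepting, so no string is accepted by exactly one of the machines: L(M) \ L(N) and L(N) \ L(M) are both empty.
Hence every string is accepted by M iff it is accepted by N, and the two languages coincide.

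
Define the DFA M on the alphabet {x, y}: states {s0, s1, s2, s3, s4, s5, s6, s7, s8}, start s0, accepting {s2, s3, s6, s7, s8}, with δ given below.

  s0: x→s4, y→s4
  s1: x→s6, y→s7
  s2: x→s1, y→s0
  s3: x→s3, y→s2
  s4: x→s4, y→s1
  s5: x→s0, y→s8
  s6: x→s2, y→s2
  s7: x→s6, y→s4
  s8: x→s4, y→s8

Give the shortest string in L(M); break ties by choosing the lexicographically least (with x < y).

A breadth-first search from s0 reaches an accepting state first via the path s0 → s4 → s1 → s6 on input xyx.
No string of length < 3 is accepted (BFS exhausts all shorter strings without reaching an accepting state), and xyx is the lexicographically least accepting string of length 3.

xyx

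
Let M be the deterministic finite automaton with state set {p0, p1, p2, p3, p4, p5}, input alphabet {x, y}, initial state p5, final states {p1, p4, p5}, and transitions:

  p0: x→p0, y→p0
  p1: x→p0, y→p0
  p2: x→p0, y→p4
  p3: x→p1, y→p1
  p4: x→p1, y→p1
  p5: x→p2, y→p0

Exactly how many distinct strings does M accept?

The useful subgraph on states {p1, p2, p4, p5} is acyclic, so L(M) is finite; the longest accepting path visits 4 useful states, giving maximum string length 3.
Counting accepting paths from p5 by length: 1 of length 0, 1 of length 2, 2 of length 3. Total 4.

4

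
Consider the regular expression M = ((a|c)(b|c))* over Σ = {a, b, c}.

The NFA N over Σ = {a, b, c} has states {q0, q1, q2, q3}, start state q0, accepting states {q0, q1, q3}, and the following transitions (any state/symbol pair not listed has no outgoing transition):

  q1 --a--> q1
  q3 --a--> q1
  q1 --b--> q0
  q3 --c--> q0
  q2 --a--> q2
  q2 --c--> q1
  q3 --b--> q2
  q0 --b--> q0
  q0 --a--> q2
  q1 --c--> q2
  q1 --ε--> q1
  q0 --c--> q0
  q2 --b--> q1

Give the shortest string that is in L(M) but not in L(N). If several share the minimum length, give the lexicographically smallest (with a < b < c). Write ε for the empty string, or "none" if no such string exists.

The string abac is accepted by M but not by N.
No shorter string lies in the difference, and abac is the lexicographically first length-4 string in L(M) \ L(N).

abac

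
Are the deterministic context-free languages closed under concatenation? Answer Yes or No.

No

Take L₁ = {ε, c} (finite, hence regular and DCFL) and L₂ = {c aⁿbⁿ : n≥0} ∪ {cc aⁿb²ⁿ : n≥0} (a DCFL: the number of leading c's tells the DPDA whether to pop one stack symbol per b or per two b's). Then L₁L₂ ∩ cca⁺b* = {cc aⁿbⁿ : n≥1} ∪ {cc aⁿb²ⁿ : n≥1}. If L₁L₂ were a DCFL, so would be this intersection with a regular set, and a DPDA for it started from its configuration after reading cc would accept {aⁿbⁿ : n≥1} ∪ {aⁿb²ⁿ : n≥1}, which no deterministic PDA accepts (a DPDA for it would have a single run on aⁿb²ⁿ, accepting after the prefix aⁿbⁿ and accepting again after n more b's; an ordinary PDA that simulates it on a's and b's and, at any moment when it is accepting, may switch to reading only a fresh letter d while feeding each d to the simulation as a b, would accept aⁱbʲdᵏ (k≥1) exactly when both aⁱbʲ and aⁱbʲ⁺ᵏ are in the language, i.e. its language intersected with the regular set a*b*d⁺ would be exactly {aⁿbⁿdⁿ : n≥1} — impossible, since context-free languages are closed under intersection with regular sets and {aⁿbⁿdⁿ} is not context-free). Hence L₁L₂ is not a DCFL.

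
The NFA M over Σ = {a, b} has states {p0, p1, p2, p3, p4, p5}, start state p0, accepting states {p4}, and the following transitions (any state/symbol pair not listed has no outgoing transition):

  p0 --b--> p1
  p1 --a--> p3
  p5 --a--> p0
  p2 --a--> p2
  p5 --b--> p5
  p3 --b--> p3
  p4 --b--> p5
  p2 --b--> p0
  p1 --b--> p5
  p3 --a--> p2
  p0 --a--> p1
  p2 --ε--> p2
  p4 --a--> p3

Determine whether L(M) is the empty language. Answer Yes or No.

The states reachable from the start state are {p0, p1, p2, p3, p5}.
None of the accepting states {p4} is reachable, so no string is accepted and L(M) = ∅.

Yes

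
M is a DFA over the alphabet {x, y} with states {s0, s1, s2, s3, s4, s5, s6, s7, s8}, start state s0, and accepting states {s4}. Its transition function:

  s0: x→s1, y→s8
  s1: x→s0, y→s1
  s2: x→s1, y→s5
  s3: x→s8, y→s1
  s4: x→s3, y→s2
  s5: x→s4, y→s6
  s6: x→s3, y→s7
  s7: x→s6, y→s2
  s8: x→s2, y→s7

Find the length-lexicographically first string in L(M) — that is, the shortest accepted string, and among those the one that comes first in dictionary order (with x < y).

yxyx

A breadth-first search from s0 reaches an accepting state first via the path s0 → s8 → s2 → s5 → s4 on input yxyx.
No string of length < 4 is accepted (BFS exhausts all shorter strings without reaching an accepting state), and yxyx is the lexicographically least accepting string of length 4.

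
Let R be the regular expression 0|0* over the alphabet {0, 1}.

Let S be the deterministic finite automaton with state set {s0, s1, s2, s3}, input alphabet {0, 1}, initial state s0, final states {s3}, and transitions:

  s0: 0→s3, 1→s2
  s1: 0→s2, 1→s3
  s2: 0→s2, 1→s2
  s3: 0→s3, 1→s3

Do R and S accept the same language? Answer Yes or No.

The empty string ε is accepted by R but rejected by S.
So L(R) ≠ L(S).

No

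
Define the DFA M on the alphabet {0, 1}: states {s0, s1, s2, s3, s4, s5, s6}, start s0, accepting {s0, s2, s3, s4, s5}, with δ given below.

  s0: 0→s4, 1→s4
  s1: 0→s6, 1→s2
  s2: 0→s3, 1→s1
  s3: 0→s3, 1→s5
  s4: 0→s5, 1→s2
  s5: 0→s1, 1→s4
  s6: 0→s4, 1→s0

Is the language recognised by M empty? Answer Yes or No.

No

The empty string ε is accepted: the run s0 ends in the accepting state s0.
Since at least one string is accepted, L(M) is not empty.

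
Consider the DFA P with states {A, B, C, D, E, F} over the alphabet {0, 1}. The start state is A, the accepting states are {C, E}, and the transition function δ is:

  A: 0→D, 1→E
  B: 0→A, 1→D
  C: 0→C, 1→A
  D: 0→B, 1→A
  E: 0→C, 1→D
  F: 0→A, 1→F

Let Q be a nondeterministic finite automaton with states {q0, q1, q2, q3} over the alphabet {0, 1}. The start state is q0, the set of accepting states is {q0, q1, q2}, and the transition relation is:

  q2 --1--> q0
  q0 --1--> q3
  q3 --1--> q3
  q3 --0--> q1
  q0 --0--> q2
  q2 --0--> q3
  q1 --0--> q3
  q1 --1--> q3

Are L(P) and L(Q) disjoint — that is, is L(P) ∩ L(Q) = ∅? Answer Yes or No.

No

The string 10 is accepted by both P and Q.
Hence L(P) ∩ L(Q) ≠ ∅.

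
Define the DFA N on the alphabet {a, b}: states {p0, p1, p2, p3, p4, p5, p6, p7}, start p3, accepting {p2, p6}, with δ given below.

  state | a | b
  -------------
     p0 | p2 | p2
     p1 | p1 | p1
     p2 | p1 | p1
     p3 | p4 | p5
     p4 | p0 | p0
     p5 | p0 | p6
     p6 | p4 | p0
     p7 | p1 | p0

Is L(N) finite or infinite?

The useful states (reachable from p3 and able to reach an accepting state) are {p0, p2, p3, p4, p5, p6}.
Restricted to these states the transition graph has no cycle, so every accepting path has bounded length and L is finite.

finite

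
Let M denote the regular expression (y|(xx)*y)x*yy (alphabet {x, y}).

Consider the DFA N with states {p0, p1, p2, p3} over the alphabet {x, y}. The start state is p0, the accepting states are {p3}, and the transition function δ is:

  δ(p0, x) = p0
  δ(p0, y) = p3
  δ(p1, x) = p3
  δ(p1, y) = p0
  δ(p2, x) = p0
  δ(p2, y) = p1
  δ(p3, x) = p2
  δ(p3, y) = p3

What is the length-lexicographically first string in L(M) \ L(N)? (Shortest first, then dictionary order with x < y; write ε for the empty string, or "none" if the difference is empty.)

The string yxyy is accepted by M but not by N.
No shorter string lies in the difference, and yxyy is the lexicographically first length-4 string in L(M) \ L(N).

yxyy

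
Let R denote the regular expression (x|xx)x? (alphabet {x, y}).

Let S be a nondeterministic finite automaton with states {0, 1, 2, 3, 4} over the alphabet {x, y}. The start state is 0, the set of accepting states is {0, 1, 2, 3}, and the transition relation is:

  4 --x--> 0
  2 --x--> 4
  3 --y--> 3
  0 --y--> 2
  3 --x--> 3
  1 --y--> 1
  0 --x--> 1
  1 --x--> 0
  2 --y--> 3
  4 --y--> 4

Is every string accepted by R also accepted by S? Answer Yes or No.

Yes

Converting the expression R to a DFA (subset construction, then merging equivalent states) gives the minimal DFA with states {r0, r1, r2, r3, r4}, start state r0, accepting states {r1, r3, r4} and transitions r0: x→r1, y→r2; r1: x→r3, y→r2; r2: x→r2, y→r2; r3: x→r4, y→r2; r4: x→r2, y→r2.
Exploring the product automaton R × S from the start pair (r0, 0), following both machines on each input symbol, reaches 9 state pairs: (r0, 0), (r1, 1), (r2, 2), (r3, 0), (r2, 1), (r2, 4), (r2, 3), (r4, 1), (r2, 0).
R accepts in {r1, r3, r4} and S accepts in {0, 1, 2, 3}. The reachable pairs whose R-component is accepting are (r1, 1), (r3, 0), (r4, 1); in each of them the S-component is accepting too, so the product for L(R) \ L(S) (R-component accepting, S-component rejecting) has no reachable accepting pair and the difference is empty.
Hence every string in L(R) is also in L(S).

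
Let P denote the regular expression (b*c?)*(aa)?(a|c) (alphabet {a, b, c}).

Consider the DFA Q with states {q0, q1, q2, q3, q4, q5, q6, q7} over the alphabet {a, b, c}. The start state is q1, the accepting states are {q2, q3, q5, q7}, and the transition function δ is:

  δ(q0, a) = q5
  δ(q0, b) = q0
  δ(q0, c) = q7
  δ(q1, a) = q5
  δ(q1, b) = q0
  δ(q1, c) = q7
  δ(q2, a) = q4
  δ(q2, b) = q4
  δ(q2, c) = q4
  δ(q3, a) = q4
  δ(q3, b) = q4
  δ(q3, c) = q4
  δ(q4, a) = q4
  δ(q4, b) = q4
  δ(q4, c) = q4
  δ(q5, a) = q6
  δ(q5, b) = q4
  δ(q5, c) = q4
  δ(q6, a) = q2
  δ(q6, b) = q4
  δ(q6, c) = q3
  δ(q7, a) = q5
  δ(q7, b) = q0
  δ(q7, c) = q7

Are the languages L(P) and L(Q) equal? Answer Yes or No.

Converting the expression P to a DFA (subset construction, then merging equivalent states) gives the minimal DFA with states {p0, p1, p2, p3, p4, p5}, start state p0, accepting states {p1, p2, p5} and transitions p0: a→p1, b→p0, c→p2; p1: a→p3, b→p4, c→p4; p2: a→p1, b→p0, c→p2; p3: a→p5, b→p4, c→p5; p4: a→p4, b→p4, c→p4; p5: a→p4, b→p4, c→p4.
Exploring the product automaton P × Q from the start pair (p0, q1), following both machines on each input symbol, reaches 8 state pairs: (p0, q1), (p1, q5), (p0, q0), (p2, q7), (p3, q6), (p4, q4), (p5, q2), (p5, q3).
P accepts in {p1, p2, p5} and Q accepts in {q2, q3, q5, q7}. In every reachable pair the two components are either both accepting — (p1, q5), (p2, q7), (p5, q2), (p5, q3) — or both non-accepting, so no string is accepted by exactly one of the machines: L(P) \ L(Q) and L(Q) \ L(P) are both empty.
Hence every string is accepted by P iff it is accepted by Q, and the two languages coincide.

Yes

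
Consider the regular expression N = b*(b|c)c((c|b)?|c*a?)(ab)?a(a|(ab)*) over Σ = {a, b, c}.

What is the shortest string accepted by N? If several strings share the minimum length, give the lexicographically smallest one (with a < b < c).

By inspection of the expression, no string of length less than 3 matches, and bca is the lexicographically first match of length 3.

bca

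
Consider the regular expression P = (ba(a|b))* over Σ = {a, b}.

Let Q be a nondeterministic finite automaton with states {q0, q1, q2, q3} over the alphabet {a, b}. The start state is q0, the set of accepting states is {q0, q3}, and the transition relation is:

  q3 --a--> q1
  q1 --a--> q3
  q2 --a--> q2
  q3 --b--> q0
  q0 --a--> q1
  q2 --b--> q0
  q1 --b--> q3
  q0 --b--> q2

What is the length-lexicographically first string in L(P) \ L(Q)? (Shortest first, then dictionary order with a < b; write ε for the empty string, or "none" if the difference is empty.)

baa

The string baa is accepted by P but not by Q.
No shorter string lies in the difference, and baa is the lexicographically first length-3 string in L(P) \ L(Q).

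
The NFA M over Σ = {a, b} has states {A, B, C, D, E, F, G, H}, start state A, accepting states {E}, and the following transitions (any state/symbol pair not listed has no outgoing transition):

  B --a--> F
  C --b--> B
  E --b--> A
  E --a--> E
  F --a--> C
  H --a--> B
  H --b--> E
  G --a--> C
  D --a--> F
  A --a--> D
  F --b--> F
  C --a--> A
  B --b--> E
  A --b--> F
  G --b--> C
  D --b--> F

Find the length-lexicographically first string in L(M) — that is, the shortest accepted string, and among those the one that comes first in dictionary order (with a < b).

babb

A breadth-first search from A reaches an accepting state first via the path A → F → C → B → E on input babb.
No string of length < 4 is accepted (BFS exhausts all shorter strings without reaching an accepting state), and babb is the lexicographically least accepting string of length 4.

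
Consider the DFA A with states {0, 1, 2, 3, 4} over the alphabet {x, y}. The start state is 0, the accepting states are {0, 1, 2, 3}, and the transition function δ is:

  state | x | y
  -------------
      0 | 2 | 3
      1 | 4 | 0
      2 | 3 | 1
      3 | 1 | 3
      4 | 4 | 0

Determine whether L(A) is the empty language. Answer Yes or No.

No

The empty string ε is accepted: the run 0 ends in the accepting state 0.
Since at least one string is accepted, L(A) is not empty.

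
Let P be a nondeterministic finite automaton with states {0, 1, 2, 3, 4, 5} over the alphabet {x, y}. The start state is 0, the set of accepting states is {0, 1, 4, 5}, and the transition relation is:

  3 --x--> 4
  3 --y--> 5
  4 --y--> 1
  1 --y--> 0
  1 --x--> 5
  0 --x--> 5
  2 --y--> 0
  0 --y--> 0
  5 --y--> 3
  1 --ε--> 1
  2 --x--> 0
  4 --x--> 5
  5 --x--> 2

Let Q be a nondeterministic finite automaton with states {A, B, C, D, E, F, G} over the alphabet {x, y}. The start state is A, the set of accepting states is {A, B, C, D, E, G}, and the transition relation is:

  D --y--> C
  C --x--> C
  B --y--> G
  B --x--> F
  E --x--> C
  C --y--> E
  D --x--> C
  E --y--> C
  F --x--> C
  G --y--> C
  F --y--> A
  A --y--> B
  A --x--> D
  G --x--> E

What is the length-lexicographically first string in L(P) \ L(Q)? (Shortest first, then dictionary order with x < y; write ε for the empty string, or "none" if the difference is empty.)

yx

The string yx is accepted by P but not by Q.
No shorter string lies in the difference, and yx is the lexicographically first length-2 string in L(P) \ L(Q).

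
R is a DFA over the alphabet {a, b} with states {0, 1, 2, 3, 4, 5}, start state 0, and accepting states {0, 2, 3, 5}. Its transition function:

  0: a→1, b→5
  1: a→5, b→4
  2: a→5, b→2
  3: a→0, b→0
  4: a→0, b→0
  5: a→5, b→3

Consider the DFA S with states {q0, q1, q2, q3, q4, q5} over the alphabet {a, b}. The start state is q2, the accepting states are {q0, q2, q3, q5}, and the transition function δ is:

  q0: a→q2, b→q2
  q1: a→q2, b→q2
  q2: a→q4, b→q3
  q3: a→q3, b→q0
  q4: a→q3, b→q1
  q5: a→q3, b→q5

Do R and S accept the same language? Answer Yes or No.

Exploring the product automaton R × S from the start pair (0, q2), following both machines on each input symbol, reaches 5 state pairs: (0, q2), (1, q4), (5, q3), (4, q1), (3, q0).
R accepts in {0, 2, 3, 5} and S accepts in {q0, q2, q3, q5}. In every reachable pair the two components are either both accepting — (0, q2), (5, q3), (3, q0) — or both non-accepting, so no string is accepted by exactly one of the machines: L(R) \ L(S) and L(S) \ L(R) are both empty.
Hence every string is accepted by R iff it is accepted by S, and the two languages coincide.

Yes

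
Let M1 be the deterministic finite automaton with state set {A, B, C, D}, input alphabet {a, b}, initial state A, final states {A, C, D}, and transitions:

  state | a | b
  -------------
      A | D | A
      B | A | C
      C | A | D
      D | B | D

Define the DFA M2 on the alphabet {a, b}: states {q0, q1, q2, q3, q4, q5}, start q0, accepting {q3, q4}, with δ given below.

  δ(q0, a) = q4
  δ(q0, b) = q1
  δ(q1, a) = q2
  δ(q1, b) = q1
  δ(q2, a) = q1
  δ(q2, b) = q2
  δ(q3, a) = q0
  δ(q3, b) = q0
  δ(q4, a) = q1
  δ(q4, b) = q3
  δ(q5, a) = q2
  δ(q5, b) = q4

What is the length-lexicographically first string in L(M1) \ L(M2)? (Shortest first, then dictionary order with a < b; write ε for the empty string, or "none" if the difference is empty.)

ε

The empty string ε is accepted by M1 but not by M2.
Since ε is the unique shortest string, it is the required witness.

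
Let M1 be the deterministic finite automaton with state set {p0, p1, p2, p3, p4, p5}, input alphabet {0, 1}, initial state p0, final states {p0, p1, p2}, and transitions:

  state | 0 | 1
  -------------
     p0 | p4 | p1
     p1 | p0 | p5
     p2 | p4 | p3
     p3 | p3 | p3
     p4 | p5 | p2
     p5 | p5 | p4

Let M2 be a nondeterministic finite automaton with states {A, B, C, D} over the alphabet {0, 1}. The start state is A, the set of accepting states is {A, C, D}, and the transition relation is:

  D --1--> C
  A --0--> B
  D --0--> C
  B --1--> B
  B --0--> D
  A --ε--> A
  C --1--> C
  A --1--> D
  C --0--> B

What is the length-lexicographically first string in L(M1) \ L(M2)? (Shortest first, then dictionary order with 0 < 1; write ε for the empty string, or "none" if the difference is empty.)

01

The string 01 is accepted by M1 but not by M2.
No shorter string lies in the difference, and 01 is the lexicographically first length-2 string in L(M1) \ L(M2).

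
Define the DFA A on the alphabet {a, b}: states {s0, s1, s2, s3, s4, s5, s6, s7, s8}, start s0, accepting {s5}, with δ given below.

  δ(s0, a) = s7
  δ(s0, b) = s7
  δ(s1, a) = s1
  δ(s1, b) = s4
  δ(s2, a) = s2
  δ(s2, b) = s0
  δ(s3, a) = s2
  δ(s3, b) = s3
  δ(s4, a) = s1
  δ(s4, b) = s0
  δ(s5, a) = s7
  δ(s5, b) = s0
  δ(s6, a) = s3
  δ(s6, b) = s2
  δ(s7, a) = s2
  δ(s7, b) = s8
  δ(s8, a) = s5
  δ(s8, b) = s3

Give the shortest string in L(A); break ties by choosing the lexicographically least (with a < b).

A breadth-first search from s0 reaches an accepting state first via the path s0 → s7 → s8 → s5 on input aba.
No string of length < 3 is accepted (BFS exhausts all shorter strings without reaching an accepting state), and aba is the lexicographically least accepting string of length 3.

aba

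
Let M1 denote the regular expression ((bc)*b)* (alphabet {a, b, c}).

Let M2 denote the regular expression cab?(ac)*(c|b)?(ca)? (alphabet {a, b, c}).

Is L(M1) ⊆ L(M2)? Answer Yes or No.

The empty string ε is in L(M1) but not in L(M2).
So L(M1) ⊄ L(M2).

No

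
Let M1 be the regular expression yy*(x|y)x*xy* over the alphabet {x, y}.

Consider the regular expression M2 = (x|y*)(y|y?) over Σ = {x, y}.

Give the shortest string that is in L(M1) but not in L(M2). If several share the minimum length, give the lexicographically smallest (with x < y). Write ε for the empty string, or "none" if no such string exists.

The string yxx is accepted by M1 but not by M2.
No shorter string lies in the difference, and yxx is the lexicographically first length-3 string in L(M1) \ L(M2).

yxx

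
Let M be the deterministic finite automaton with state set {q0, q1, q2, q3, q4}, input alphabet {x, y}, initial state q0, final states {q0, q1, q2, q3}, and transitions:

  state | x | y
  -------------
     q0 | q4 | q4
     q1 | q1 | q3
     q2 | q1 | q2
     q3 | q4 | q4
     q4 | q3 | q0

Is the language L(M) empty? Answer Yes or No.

The empty string ε is accepted: the run q0 ends in the accepting state q0.
Since at least one string is accepted, L(M) is not empty.

No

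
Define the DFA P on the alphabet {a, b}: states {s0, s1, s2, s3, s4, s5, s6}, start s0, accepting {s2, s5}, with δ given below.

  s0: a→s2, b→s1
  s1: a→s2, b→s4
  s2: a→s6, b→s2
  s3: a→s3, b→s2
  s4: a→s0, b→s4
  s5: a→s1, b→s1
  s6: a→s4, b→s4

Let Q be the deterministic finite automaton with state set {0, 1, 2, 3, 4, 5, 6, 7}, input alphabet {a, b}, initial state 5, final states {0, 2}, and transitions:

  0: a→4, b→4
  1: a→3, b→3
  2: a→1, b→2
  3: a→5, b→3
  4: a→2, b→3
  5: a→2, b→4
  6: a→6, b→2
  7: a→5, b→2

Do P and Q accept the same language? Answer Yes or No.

Exploring the product automaton P × Q from the start pair (s0, 5), following both machines on each input symbol, reaches 5 state pairs: (s0, 5), (s2, 2), (s1, 4), (s6, 1), (s4, 3).
P accepts in {s2, s5} and Q accepts in {0, 2}. In every reachable pair the two components are either both accepting — (s2, 2) — or both non-accepting, so no string is accepted by exactly one of the machines: L(P) \ L(Q) and L(Q) \ L(P) are both empty.
Hence every string is accepted by P iff it is accepted by Q, and the two languages coincide.

Yes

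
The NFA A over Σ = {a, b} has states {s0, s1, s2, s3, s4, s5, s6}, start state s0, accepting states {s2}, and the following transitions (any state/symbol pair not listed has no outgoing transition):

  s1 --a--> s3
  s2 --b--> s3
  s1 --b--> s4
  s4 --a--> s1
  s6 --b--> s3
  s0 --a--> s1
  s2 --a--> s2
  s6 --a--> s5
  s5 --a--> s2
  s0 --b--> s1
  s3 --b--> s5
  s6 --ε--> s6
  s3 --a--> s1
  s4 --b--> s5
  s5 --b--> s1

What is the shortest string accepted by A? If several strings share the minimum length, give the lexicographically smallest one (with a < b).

aaba

A breadth-first search from s0 reaches an accepting state first via the path s0 → s1 → s3 → s5 → s2 on input aaba.
No string of length < 4 is accepted (BFS exhausts all shorter strings without reaching an accepting state), and aaba is the lexicographically least accepting string of length 4.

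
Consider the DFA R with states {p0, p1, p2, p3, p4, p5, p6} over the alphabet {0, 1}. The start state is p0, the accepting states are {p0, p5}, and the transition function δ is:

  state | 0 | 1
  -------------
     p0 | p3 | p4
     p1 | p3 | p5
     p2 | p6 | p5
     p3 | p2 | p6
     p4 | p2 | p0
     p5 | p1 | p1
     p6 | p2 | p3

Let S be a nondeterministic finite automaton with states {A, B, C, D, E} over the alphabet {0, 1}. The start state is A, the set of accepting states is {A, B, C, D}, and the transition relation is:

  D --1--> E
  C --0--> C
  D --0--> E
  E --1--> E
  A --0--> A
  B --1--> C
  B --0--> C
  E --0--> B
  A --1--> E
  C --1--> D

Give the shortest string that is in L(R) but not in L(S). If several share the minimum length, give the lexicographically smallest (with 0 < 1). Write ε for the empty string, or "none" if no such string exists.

11

The string 11 is accepted by R but not by S.
No shorter string lies in the difference, and 11 is the lexicographically first length-2 string in L(R) \ L(S).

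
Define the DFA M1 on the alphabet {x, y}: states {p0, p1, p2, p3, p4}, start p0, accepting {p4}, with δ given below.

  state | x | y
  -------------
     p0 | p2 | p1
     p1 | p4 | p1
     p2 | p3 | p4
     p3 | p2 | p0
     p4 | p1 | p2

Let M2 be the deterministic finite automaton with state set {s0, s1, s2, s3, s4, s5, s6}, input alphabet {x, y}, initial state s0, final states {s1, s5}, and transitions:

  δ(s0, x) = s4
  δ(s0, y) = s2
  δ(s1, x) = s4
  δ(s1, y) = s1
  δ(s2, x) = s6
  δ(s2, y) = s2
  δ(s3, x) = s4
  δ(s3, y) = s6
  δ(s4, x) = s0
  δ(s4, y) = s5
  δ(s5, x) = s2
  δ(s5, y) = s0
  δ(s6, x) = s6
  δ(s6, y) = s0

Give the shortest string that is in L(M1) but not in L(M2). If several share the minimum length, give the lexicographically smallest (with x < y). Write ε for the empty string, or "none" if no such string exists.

The string yx is accepted by M1 but not by M2.
No shorter string lies in the difference, and yx is the lexicographically first length-2 string in L(M1) \ L(M2).

yx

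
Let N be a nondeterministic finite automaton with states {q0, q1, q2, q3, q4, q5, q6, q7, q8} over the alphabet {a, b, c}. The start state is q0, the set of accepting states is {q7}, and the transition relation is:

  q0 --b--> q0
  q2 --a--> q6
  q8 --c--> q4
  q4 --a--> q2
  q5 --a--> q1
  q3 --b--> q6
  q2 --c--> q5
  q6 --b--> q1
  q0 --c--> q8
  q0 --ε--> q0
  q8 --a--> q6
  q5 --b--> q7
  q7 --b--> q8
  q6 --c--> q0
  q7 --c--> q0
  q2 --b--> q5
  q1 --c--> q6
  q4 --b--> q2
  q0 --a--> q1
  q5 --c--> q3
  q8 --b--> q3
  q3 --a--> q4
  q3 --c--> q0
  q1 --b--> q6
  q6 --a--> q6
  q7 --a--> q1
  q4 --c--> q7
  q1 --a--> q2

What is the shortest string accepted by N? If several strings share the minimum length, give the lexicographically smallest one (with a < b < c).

ccc

A breadth-first search from q0 reaches an accepting state first via the path q0 → q8 → q4 → q7 on input ccc.
No string of length < 3 is accepted (BFS exhausts all shorter strings without reaching an accepting state), and ccc is the lexicographically least accepting string of length 3.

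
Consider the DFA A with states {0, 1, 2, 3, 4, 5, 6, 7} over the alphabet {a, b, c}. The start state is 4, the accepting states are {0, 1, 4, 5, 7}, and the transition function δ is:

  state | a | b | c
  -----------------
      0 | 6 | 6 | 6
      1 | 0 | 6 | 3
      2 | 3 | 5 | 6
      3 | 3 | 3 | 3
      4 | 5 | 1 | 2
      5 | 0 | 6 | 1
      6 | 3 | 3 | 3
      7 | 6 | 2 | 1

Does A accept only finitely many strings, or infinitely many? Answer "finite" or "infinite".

The useful states (reachable from 4 and able to reach an accepting state) are {0, 1, 2, 4, 5}.
Restricted to these states the transition graph has no cycle, so every accepting path has bounded length and L is finite.

finite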